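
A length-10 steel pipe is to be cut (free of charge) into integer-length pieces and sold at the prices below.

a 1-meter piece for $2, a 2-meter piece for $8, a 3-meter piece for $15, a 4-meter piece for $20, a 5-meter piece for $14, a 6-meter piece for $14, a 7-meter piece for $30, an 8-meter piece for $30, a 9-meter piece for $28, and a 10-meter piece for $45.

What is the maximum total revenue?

50

Consider every possible first cut. r[k] is the best of p[i]+r[k−i] over all sellable i≤k.
r[1] = 2
r[2] = max(2+2, 8+0) = 8
r[3] = max(2+8, 8+2, 15+0) = 15
r[4] = max(2+15, 8+8, 15+2, 20+0) = 20
r[5] = max(2+20, 8+15, 15+8, 20+2, 14+0) = 23
r[6] = max(2+23, 8+20, 15+15, 20+8, 14+2, 14+0) = 30
r[7] = max(2+30, 8+23, 15+20, …, 14+2, 30+0) = 35
r[8] = max(2+35, 8+30, 15+23, …, 30+2, 30+0) = 40
r[9] = max(2+40, 8+35, 15+30, …, 30+2, 28+0) = 45
r[10] = max(2+45, 8+40, 15+35, …, 28+2, 45+0) = 50
One optimal cutting: 4 + 3 + 3 → $20 + $15 + $15 = $50.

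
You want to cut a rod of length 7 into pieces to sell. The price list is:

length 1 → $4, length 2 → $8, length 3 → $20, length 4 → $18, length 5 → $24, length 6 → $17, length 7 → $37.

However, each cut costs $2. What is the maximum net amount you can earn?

40

Build net[k] bottom-up: net[k] = max over allowed piece i of (p[i] + net[k−i]) − 2 per cut.
net[1] = 4
net[2] = 8
net[3] = 20
net[4] = 22  (first piece 1, then net[3]=20)
net[5] = 26  (first piece 2, then net[3]=20)
net[6] = 38  (first piece 3, then net[3]=20)
net[7] = 40  (first piece 1, then net[6]=38)
One optimal plan: pieces 3 + 3 + 1 (2 cuts) → $44 − $4 = $40.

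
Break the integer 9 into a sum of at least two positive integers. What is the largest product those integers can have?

Let P[k] be the best product for length k (with at least one cut). For each first piece i, the rest contributes max(k−i, P[k−i]).
P[2] = 1·max(1,0) = 1·1 = 1
P[3] = 1·max(2,1) = 1·2 = 2
P[4] = 2·max(2,1) = 2·2 = 4
P[5] = 2·max(3,2) = 2·3 = 6
P[6] = 3·max(3,2) = 3·3 = 9
P[7] = 2·max(5,6) = 2·6 = 12
P[8] = 2·max(6,9) = 2·9 = 18
P[9] = 3·max(6,9) = 3·9 = 27
One optimal split: 3 + 3 + 3; product 3·3·3 = 27.

27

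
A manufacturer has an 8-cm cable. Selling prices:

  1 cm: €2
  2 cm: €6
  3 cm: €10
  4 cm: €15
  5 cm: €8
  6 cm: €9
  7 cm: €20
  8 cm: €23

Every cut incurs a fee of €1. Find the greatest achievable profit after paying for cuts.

29

Consider every possible first cut. net[k] is the best of p[i]+net[k−i] over all sellable i≤k, charging 1 whenever i<k.
net[1] = 2
net[2] = max(2+2-1, 6+0) = 6
net[3] = max(2+6-1, 6+2-1, 10+0) = 10
net[4] = max(2+10-1, 6+6-1, 10+2-1, 15+0) = 15
net[5] = max(2+15-1, 6+10-1, 10+6-1, 15+2-1, 8+0) = 16
net[6] = max(2+16-1, 6+15-1, 10+10-1, 15+6-1, 8+2-1, 9+0) = 20
net[7] = max(2+20-1, 6+16-1, 10+15-1, …, 9+2-1, 20+0) = 24
net[8] = max(2+24-1, 6+20-1, 10+16-1, …, 20+2-1, 23+0) = 29
One optimal plan: pieces 4 + 4 (1 cut) → €30 − €1 = €29.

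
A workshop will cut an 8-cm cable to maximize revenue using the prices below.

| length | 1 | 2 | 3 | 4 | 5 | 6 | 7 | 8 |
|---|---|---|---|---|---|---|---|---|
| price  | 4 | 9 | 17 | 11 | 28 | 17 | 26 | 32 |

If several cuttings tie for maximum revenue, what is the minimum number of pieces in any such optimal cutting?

2

Build r[k] bottom-up: r[k] = max over allowed piece i of (p[i] + r[k−i]).
r[1] = 4
r[2] = max(4+4, 9+0) = 9
r[3] = max(4+9, 9+4, 17+0) = 17
r[4] = max(4+17, 9+9, 17+4, 11+0) = 21
r[5] = max(4+21, 9+17, 17+9, 11+4, 28+0) = 28
r[6] = max(4+28, 9+21, 17+17, 11+9, 28+4, 17+0) = 34
r[7] = max(4+34, 9+28, 17+21, …, 17+4, 26+0) = 38
r[8] = max(4+38, 9+34, 17+28, …, 26+4, 32+0) = 45
Maximum revenue is €45.
Now minimize piece count subject to staying optimal: for each k, pieces[k] = 1 + min over i with p[i]+r[k−i]=r[k] of pieces[k−i].
pieces[5] = 1
pieces[6] = 2
pieces[7] = 3
pieces[8] = 2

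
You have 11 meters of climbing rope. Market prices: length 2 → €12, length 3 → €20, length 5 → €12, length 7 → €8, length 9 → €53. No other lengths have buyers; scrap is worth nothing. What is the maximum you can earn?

72

Build best[k] bottom-up: best[k] = max over allowed piece i of (p[i] + best[k−i]).
best[1] = 0
best[2] = 12
best[3] = max(12+0, 20+0) = 20
best[4] = max(12+12, 20+0) = 24
best[5] = max(12+20, 20+12, 12+0) = 32
best[6] = max(12+24, 20+20, 12+0) = 40
best[7] = max(12+32, 20+24, 12+12, 8+0) = 44
best[8] = max(12+40, 20+32, 12+20, 8+0) = 52
best[9] = max(12+44, 20+40, 12+24, 8+12, 53+0) = 60
best[10] = max(12+52, 20+44, 12+32, 8+20, 53+0) = 64
best[11] = max(12+60, 20+52, 12+40, 8+24, 53+12) = 72
One optimal cutting: 3 + 3 + 3 + 2 → €72.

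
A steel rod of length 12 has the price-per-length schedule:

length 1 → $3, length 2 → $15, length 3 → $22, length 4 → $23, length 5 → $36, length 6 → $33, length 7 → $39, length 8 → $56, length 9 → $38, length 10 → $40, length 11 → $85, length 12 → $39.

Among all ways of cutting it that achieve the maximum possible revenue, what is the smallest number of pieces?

6

Consider every possible first cut. r[k] is the best of p[i]+r[k−i] over all sellable i≤k.
r[1] = 3
r[2] = max(3+3, 15+0) = 15
r[3] = max(3+15, 15+3, 22+0) = 22
r[4] = max(3+22, 15+15, 22+3, 23+0) = 30
r[5] = max(3+30, 15+22, 22+15, 23+3, 36+0) = 37
r[6] = max(3+37, 15+30, 22+22, 23+15, 36+3, 33+0) = 45
r[7] = max(3+45, 15+37, 22+30, …, 33+3, 39+0) = 52
r[8] = max(3+52, 15+45, 22+37, …, 39+3, 56+0) = 60
r[9] = max(3+60, 15+52, 22+45, …, 56+3, 38+0) = 67
r[10] = max(3+67, 15+60, 22+52, …, 38+3, 40+0) = 75
r[11] = max(3+75, 15+67, 22+60, …, 40+3, 85+0) = 85
r[12] = max(3+85, 15+75, 22+67, …, 85+3, 39+0) = 90
Maximum revenue is $90.
Now minimize piece count subject to staying optimal: for each k, pieces[k] = 1 + min over i with p[i]+r[k−i]=r[k] of pieces[k−i].
pieces[9] = 4
pieces[10] = 5
pieces[11] = 1
pieces[12] = 6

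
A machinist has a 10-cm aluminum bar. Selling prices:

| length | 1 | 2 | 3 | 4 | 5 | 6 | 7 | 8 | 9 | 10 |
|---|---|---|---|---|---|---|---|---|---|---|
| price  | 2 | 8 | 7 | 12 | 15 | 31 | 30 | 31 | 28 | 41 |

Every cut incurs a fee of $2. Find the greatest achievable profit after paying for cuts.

43

Build v[k] bottom-up: v[k] = max over allowed piece i of (p[i] + v[k−i]) − 2 per cut.
v[1] = 2
v[2] = max(2+2-2, 8+0) = 8
v[3] = max(2+8-2, 8+2-2, 7+0) = 8
v[4] = max(2+8-2, 8+8-2, 7+2-2, 12+0) = 14
v[5] = max(2+14-2, 8+8-2, 7+8-2, 12+2-2, 15+0) = 15
v[6] = max(2+15-2, 8+14-2, 7+8-2, 12+8-2, 15+2-2, 31+0) = 31
v[7] = max(2+31-2, 8+15-2, 7+14-2, …, 31+2-2, 30+0) = 31
v[8] = max(2+31-2, 8+31-2, 7+15-2, …, 30+2-2, 31+0) = 37
v[9] = max(2+37-2, 8+31-2, 7+31-2, …, 31+2-2, 28+0) = 37
v[10] = max(2+37-2, 8+37-2, 7+31-2, …, 28+2-2, 41+0) = 43
One optimal plan: pieces 6 + 2 + 2 (2 cuts) → $47 − $4 = $43.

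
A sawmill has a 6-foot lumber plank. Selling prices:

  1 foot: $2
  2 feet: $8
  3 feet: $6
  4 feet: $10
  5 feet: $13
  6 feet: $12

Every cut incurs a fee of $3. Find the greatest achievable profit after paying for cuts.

18

Let r[k] be the best obtainable value from length k. For each k, try every first piece i and keep the best of price[i] + r[k−i] minus the 3 cut fee when i<k.
r[1] = 2
r[2] = max(2+2-3, 8+0) = 8
r[3] = max(2+8-3, 8+2-3, 6+0) = 7
r[4] = max(2+7-3, 8+8-3, 6+2-3, 10+0) = 13
r[5] = max(2+13-3, 8+7-3, 6+8-3, 10+2-3, 13+0) = 13
r[6] = max(2+13-3, 8+13-3, 6+7-3, 10+8-3, 13+2-3, 12+0) = 18
One optimal plan: pieces 2 + 2 + 2 (2 cuts) → $24 − $6 = $18.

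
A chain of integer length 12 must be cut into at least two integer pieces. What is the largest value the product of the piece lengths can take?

Let g[k] be the best product for length k (with at least one cut). For each first piece i, the rest contributes max(k−i, g[k−i]).
g[2] = 1·max(1,0) = 1·1 = 1
g[3] = 1·max(2,1) = 1·2 = 2
g[4] = 2·max(2,1) = 2·2 = 4
g[5] = 2·max(3,2) = 2·3 = 6
g[6] = 3·max(3,2) = 3·3 = 9
g[7] = 2·max(5,6) = 2·6 = 12
g[8] = 2·max(6,9) = 2·9 = 18
g[9] = 3·max(6,9) = 3·9 = 27
g[10] = 2·max(8,18) = 2·18 = 36
g[11] = 2·max(9,27) = 2·27 = 54
g[12] = 3·max(9,27) = 3·27 = 81
One optimal split: 3 + 3 + 3 + 3; product 3·3·3·3 = 81.

81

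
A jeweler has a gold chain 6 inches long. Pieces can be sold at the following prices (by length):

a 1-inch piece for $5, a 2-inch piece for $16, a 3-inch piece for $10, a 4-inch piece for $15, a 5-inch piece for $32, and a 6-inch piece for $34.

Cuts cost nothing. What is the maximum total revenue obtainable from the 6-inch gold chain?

Build R[k] bottom-up: R[k] = max over allowed piece i of (p[i] + R[k−i]).
R[1] = 5
R[2] = max(5+5, 16+0) = 16
R[3] = max(5+16, 16+5, 10+0) = 21
R[4] = max(5+21, 16+16, 10+5, 15+0) = 32
R[5] = max(5+32, 16+21, 10+16, 15+5, 32+0) = 37
R[6] = max(5+37, 16+32, 10+21, 15+16, 32+5, 34+0) = 48
One optimal cutting: 2 + 2 + 2 → $16 + $16 + $16 = $48.

48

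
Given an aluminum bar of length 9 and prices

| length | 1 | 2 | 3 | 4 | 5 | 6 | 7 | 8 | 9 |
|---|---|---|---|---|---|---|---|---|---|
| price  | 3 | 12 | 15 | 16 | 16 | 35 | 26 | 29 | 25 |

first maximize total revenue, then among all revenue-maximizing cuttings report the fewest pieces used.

Consider every possible first cut. r[k] is the best of p[i]+r[k−i] over all sellable i≤k.
r[1] = 3
r[2] = 12
r[3] = 15  (first piece 1, then r[2]=12)
r[4] = 24  (first piece 2, then r[2]=12)
r[5] = 27  (first piece 1, then r[4]=24)
r[6] = 36  (first piece 2, then r[4]=24)
r[7] = 39  (first piece 1, then r[6]=36)
r[8] = 48  (first piece 2, then r[6]=36)
r[9] = 51  (first piece 1, then r[8]=48)
Maximum revenue is $51.
Now minimize piece count subject to staying optimal: for each k, pieces[k] = 1 + min over i with p[i]+r[k−i]=r[k] of pieces[k−i].
pieces[6] = 3
pieces[7] = 3
pieces[8] = 4
pieces[9] = 4

4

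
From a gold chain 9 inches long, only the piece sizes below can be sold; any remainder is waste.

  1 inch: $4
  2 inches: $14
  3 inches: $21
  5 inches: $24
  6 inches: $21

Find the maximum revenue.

Build best[k] bottom-up: best[k] = max over allowed piece i of (p[i] + best[k−i]).
best[1] = 4
best[2] = max(4+4, 14+0) = 14
best[3] = max(4+14, 14+4, 21+0) = 21
best[4] = max(4+21, 14+14, 21+4) = 28
best[5] = max(4+28, 14+21, 21+14, 24+0) = 35
best[6] = max(4+35, 14+28, 21+21, 24+4, 21+0) = 42
best[7] = max(4+42, 14+35, 21+28, 24+14, 21+4) = 49
best[8] = max(4+49, 14+42, 21+35, 24+21, 21+14) = 56
best[9] = max(4+56, 14+49, 21+42, 24+28, 21+21) = 63
One optimal cutting: 3 + 2 + 2 + 2 → $63.

63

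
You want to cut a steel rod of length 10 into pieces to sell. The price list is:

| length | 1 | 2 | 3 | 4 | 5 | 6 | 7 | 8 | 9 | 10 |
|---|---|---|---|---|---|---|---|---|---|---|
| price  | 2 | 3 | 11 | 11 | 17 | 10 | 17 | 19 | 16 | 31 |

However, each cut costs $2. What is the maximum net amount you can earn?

32

Build r[k] bottom-up: r[k] = max over allowed piece i of (p[i] + r[k−i]) − 2 per cut.
r[1] = 2
r[2] = 3
r[3] = 11
r[4] = 11  (first piece 1, then r[3]=11)
r[5] = 17
r[6] = 20  (first piece 3, then r[3]=11)
r[7] = 20  (first piece 1, then r[6]=20)
r[8] = 26  (first piece 3, then r[5]=17)
r[9] = 29  (first piece 3, then r[6]=20)
r[10] = 32  (first piece 5, then r[5]=17)
One optimal plan: pieces 5 + 5 (1 cut) → $34 − $2 = $32.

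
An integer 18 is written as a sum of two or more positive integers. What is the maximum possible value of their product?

Fill prod[k] for k=2..18: at each k try every first piece i and multiply by the better of (k−i) uncut or prod[k−i].
prod[2] = 1·max(1,0) = 1·1 = 1
prod[3] = 1·max(2,1) = 1·2 = 2
prod[4] = 2·max(2,1) = 2·2 = 4
prod[5] = 2·max(3,2) = 2·3 = 6
prod[6] = 3·max(3,2) = 3·3 = 9
prod[7] = 2·max(5,6) = 2·6 = 12
prod[8] = 2·max(6,9) = 2·9 = 18
prod[9] = 3·max(6,9) = 3·9 = 27
prod[10] = 2·max(8,18) = 2·18 = 36
prod[11] = 2·max(9,27) = 2·27 = 54
prod[12] = 3·max(9,27) = 3·27 = 81
prod[13] = 2·max(11,54) = 2·54 = 108
prod[14] = 2·max(12,81) = 2·81 = 162
prod[15] = 3·max(12,81) = 3·81 = 243
prod[16] = 2·max(14,162) = 2·162 = 324
prod[17] = 2·max(15,243) = 2·243 = 486
prod[18] = 3·max(15,243) = 3·243 = 729
One optimal split: 3 + 3 + 3 + 3 + 3 + 3; product 3·3·3·3·3·3 = 729.

729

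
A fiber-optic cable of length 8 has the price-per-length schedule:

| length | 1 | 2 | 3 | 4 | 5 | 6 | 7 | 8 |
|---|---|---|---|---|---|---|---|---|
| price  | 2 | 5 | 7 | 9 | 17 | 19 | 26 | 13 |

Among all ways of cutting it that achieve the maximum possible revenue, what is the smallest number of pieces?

2

Consider every possible first cut. r[k] is the best of p[i]+r[k−i] over all sellable i≤k.
r[1] = 2
r[2] = max(2+2, 5+0) = 5
r[3] = max(2+5, 5+2, 7+0) = 7
r[4] = max(2+7, 5+5, 7+2, 9+0) = 10
r[5] = max(2+10, 5+7, 7+5, 9+2, 17+0) = 17
r[6] = max(2+17, 5+10, 7+7, 9+5, 17+2, 19+0) = 19
r[7] = max(2+19, 5+17, 7+10, …, 19+2, 26+0) = 26
r[8] = max(2+26, 5+19, 7+17, …, 26+2, 13+0) = 28
Maximum revenue is $28.
Now minimize piece count subject to staying optimal: for each k, pieces[k] = 1 + min over i with p[i]+r[k−i]=r[k] of pieces[k−i].
pieces[5] = 1
pieces[6] = 1
pieces[7] = 1
pieces[8] = 2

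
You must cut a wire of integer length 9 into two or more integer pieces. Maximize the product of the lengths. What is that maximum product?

27

Define prod[k] = max over 1≤i<k of i · max(k−i, prod[k−i]); the inner max lets the remainder stay uncut if that's better.
prod[2] = 1*max(1,0) = 1*1 = 1
prod[3] = 1*max(2,1) = 1*2 = 2
prod[4] = 2*max(2,1) = 2*2 = 4
prod[5] = 2*max(3,2) = 2*3 = 6
prod[6] = 3*max(3,2) = 3*3 = 9
prod[7] = 2*max(5,6) = 2*6 = 12
prod[8] = 2*max(6,9) = 2*9 = 18
prod[9] = 3*max(6,9) = 3*9 = 27
One optimal split: 3 + 3 + 3; product 3*3*3 = 27.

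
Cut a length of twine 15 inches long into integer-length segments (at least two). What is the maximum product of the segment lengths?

243

Let prod[k] be the best product for length k (with at least one cut). For each first piece i, the rest contributes max(k−i, prod[k−i]).
Small cases: prod[2]=1, prod[3]=2, prod[4]=4, prod[5]=6, prod[6]=9, prod[7]=12, prod[8]=18.
prod[9] = max(1×18, 2×12, 3×9, …, 7×2, 8×1) = 27
prod[10] = max(1×27, 2×18, 3×12, …, 8×2, 9×1) = 36
prod[11] = max(1×36, 2×27, 3×18, …, 9×2, 10×1) = 54
prod[12] = max(1×54, 2×36, 3×27, …, 10×2, 11×1) = 81
prod[13] = max(1×81, 2×54, 3×36, …, 11×2, 12×1) = 108
prod[14] = max(1×108, 2×81, 3×54, …, 12×2, 13×1) = 162
prod[15] = max(1×162, 2×108, 3×81, …, 13×2, 14×1) = 243
One optimal split: 3 + 3 + 3 + 3 + 3; product 3×3×3×3×3 = 243.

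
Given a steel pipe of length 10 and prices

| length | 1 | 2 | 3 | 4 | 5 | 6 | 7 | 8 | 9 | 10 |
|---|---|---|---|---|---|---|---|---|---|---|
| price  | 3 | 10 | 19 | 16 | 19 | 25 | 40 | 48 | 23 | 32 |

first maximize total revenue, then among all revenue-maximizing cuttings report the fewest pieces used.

4

Let r[k] be the best obtainable value from length k. For each k, try every first piece i and keep the best of price[i] + r[k−i].
r[1] = 3
r[2] = max(3+3, 10+0) = 10
r[3] = max(3+10, 10+3, 19+0) = 19
r[4] = max(3+19, 10+10, 19+3, 16+0) = 22
r[5] = max(3+22, 10+19, 19+10, 16+3, 19+0) = 29
r[6] = max(3+29, 10+22, 19+19, 16+10, 19+3, 25+0) = 38
r[7] = max(3+38, 10+29, 19+22, …, 25+3, 40+0) = 41
r[8] = max(3+41, 10+38, 19+29, …, 40+3, 48+0) = 48
r[9] = max(3+48, 10+41, 19+38, …, 48+3, 23+0) = 57
r[10] = max(3+57, 10+48, 19+41, …, 23+3, 32+0) = 60
Maximum revenue is $60.
Now minimize piece count subject to staying optimal: for each k, pieces[k] = 1 + min over i with p[i]+r[k−i]=r[k] of pieces[k−i].
pieces[7] = 3
pieces[8] = 1
pieces[9] = 3
pieces[10] = 4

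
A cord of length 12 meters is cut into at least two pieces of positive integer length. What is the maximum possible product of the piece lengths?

81

Let f[k] be the best product for length k (with at least one cut). For each first piece i, the rest contributes max(k−i, f[k−i]).
f[2] = 1×max(1,0) = 1×1 = 1
f[3] = max(1×2, 2×1) = 2
f[4] = max(1×3, 2×2, 3×1) = 4
f[5] = max(1×4, 2×3, 3×2, 4×1) = 6
f[6] = max(1×6, 2×4, 3×3, 4×2, 5×1) = 9
f[7] = max(1×9, 2×6, 3×4, 4×3, 5×2, 6×1) = 12
f[8] = max(1×12, 2×9, 3×6, …, 6×2, 7×1) = 18
f[9] = max(1×18, 2×12, 3×9, …, 7×2, 8×1) = 27
f[10] = max(1×27, 2×18, 3×12, …, 8×2, 9×1) = 36
f[11] = max(1×36, 2×27, 3×18, …, 9×2, 10×1) = 54
f[12] = max(1×54, 2×36, 3×27, …, 10×2, 11×1) = 81
One optimal split: 3 + 3 + 3 + 3; product 3×3×3×3 = 81.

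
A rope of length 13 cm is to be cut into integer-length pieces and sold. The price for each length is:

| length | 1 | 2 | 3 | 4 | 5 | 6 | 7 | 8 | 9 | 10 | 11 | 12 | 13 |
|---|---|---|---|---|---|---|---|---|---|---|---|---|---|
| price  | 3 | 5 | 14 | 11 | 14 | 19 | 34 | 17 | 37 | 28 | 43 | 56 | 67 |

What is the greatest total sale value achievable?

67

Build best[k] bottom-up: best[k] = max over allowed piece i of (p[i] + best[k−i]).
best[1] = 3
best[2] = max(3+3, 5+0) = 6
best[3] = max(3+6, 5+3, 14+0) = 14
best[4] = max(3+14, 5+6, 14+3, 11+0) = 17
best[5] = max(3+17, 5+14, 14+6, 11+3, 14+0) = 20
best[6] = max(3+20, 5+17, 14+14, 11+6, 14+3, 19+0) = 28
best[7] = max(3+28, 5+20, 14+17, …, 19+3, 34+0) = 34
best[8] = max(3+34, 5+28, 14+20, …, 34+3, 17+0) = 37
best[9] = max(3+37, 5+34, 14+28, …, 17+3, 37+0) = 42
best[10] = max(3+42, 5+37, 14+34, …, 37+3, 28+0) = 48
best[11] = max(3+48, 5+42, 14+37, …, 28+3, 43+0) = 51
best[12] = max(3+51, 5+48, 14+42, …, 43+3, 56+0) = 56
best[13] = max(3+56, 5+51, 14+48, …, 56+3, 67+0) = 67
Best is to sell the whole 13-cm piece uncut for $67.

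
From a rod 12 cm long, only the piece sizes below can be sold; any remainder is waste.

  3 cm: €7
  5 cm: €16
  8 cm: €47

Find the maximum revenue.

54

Build r[k] bottom-up: r[k] = max over allowed piece i of (p[i] + r[k−i]).
r[1] = 0
r[2] = 0
r[3] = 7
r[4] = 7
r[5] = 16
r[6] = 16
r[7] = 16
r[8] = 47
r[9] = 47
r[10] = 47
r[11] = 54  (first piece 3, then r[8]=47)
r[12] = 54
One optimal cutting: pieces 8 + 3 with 1 cm of scrap → €54.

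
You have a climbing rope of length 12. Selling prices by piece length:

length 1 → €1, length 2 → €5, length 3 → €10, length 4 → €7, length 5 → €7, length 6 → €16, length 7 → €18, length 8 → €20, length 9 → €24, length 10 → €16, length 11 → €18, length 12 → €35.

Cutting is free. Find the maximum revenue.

40

Let R[k] be the best obtainable value from length k. For each k, try every first piece i and keep the best of price[i] + R[k−i].
R[1] = 1
R[2] = max(1+1, 5+0) = 5
R[3] = max(1+5, 5+1, 10+0) = 10
R[4] = max(1+10, 5+5, 10+1, 7+0) = 11
R[5] = max(1+11, 5+10, 10+5, 7+1, 7+0) = 15
R[6] = max(1+15, 5+11, 10+10, 7+5, 7+1, 16+0) = 20
R[7] = max(1+20, 5+15, 10+11, …, 16+1, 18+0) = 21
R[8] = max(1+21, 5+20, 10+15, …, 18+1, 20+0) = 25
R[9] = max(1+25, 5+21, 10+20, …, 20+1, 24+0) = 30
R[10] = max(1+30, 5+25, 10+21, …, 24+1, 16+0) = 31
R[11] = max(1+31, 5+30, 10+25, …, 16+1, 18+0) = 35
R[12] = max(1+35, 5+31, 10+30, …, 18+1, 35+0) = 40
One optimal cutting: 3 + 3 + 3 + 3 → €10 + €10 + €10 + €10 = €40.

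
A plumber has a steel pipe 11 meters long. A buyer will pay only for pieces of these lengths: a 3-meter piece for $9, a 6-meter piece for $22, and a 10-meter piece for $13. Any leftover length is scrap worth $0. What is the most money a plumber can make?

31

Build f[k] bottom-up: f[k] = max over allowed piece i of (p[i] + f[k−i]).
f[1] = 0
f[2] = 0
f[3] = 9
f[4] = 9
f[5] = 9
f[6] = max(9+9, 22+0) = 22
f[7] = max(9+9, 22+0) = 22
f[8] = max(9+9, 22+0) = 22
f[9] = max(9+22, 22+9) = 31
f[10] = max(9+22, 22+9, 13+0) = 31
f[11] = max(9+22, 22+9, 13+0) = 31
One optimal cutting: pieces 6 + 3 with 2 meters of scrap → $31.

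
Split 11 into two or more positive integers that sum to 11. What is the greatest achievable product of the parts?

Let prod[k] be the best product for length k (with at least one cut). For each first piece i, the rest contributes max(k−i, prod[k−i]).
prod[2] = 1×max(1,0) = 1×1 = 1
prod[3] = max(1×2, 2×1) = 2
prod[4] = max(1×3, 2×2, 3×1) = 4
prod[5] = max(1×4, 2×3, 3×2, 4×1) = 6
prod[6] = max(1×6, 2×4, 3×3, 4×2, 5×1) = 9
prod[7] = max(1×9, 2×6, 3×4, 4×3, 5×2, 6×1) = 12
prod[8] = max(1×12, 2×9, 3×6, …, 6×2, 7×1) = 18
prod[9] = max(1×18, 2×12, 3×9, …, 7×2, 8×1) = 27
prod[10] = max(1×27, 2×18, 3×12, …, 8×2, 9×1) = 36
prod[11] = max(1×36, 2×27, 3×18, …, 9×2, 10×1) = 54
One optimal split: 3 + 3 + 3 + 2; product 3×3×3×2 = 54.

54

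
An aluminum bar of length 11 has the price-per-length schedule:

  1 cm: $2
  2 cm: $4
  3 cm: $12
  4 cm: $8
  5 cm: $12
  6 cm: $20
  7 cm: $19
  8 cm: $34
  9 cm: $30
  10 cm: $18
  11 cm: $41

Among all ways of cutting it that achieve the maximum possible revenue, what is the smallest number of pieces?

Let r[k] be the best obtainable value from length k. For each k, try every first piece i and keep the best of price[i] + r[k−i].
r[1] = 2
r[2] = max(2+2, 4+0) = 4
r[3] = max(2+4, 4+2, 12+0) = 12
r[4] = max(2+12, 4+4, 12+2, 8+0) = 14
r[5] = max(2+14, 4+12, 12+4, 8+2, 12+0) = 16
r[6] = max(2+16, 4+14, 12+12, 8+4, 12+2, 20+0) = 24
r[7] = max(2+24, 4+16, 12+14, …, 20+2, 19+0) = 26
r[8] = max(2+26, 4+24, 12+16, …, 19+2, 34+0) = 34
r[9] = max(2+34, 4+26, 12+24, …, 34+2, 30+0) = 36
r[10] = max(2+36, 4+34, 12+26, …, 30+2, 18+0) = 38
r[11] = max(2+38, 4+36, 12+34, …, 18+2, 41+0) = 46
Maximum revenue is $46.
Now minimize piece count subject to staying optimal: for each k, pieces[k] = 1 + min over i with p[i]+r[k−i]=r[k] of pieces[k−i].
pieces[8] = 1
pieces[9] = 2
pieces[10] = 2
pieces[11] = 2

2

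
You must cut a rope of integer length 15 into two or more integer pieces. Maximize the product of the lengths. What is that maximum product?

Fill P[k] for k=2..15: at each k try every first piece i and multiply by the better of (k−i) uncut or P[k−i].
Small cases: P[2]=1, P[3]=2, P[4]=4, P[5]=6, P[6]=9, P[7]=12, P[8]=18.
P[9] = 3·max(6,9) = 3·9 = 27
P[10] = 2·max(8,18) = 2·18 = 36
P[11] = 2·max(9,27) = 2·27 = 54
P[12] = 3·max(9,27) = 3·27 = 81
P[13] = 2·max(11,54) = 2·54 = 108
P[14] = 2·max(12,81) = 2·81 = 162
P[15] = 3·max(12,81) = 3·81 = 243
One optimal split: 3 + 3 + 3 + 3 + 3; product 3·3·3·3·3 = 243.

243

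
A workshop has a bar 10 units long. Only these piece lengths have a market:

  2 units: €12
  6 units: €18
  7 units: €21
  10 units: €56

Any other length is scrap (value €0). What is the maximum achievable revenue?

Let best[k] be the best obtainable value from length k. For each k, try every first piece i and keep the best of price[i] + best[k−i].
best[1] = 0
best[2] = 12
best[3] = 12
best[4] = 24  (first piece 2, then best[2]=12)
best[5] = 24
best[6] = 36  (first piece 2, then best[4]=24)
best[7] = 36
best[8] = 48  (first piece 2, then best[6]=36)
best[9] = 48
best[10] = 60  (first piece 2, then best[8]=48)
One optimal cutting: 2 + 2 + 2 + 2 + 2 → €60.

60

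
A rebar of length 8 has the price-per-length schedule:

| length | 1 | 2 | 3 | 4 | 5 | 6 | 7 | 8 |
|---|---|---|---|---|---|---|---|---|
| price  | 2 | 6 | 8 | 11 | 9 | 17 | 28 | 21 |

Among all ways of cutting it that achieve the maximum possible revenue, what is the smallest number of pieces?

Let r[k] be the best obtainable value from length k. For each k, try every first piece i and keep the best of price[i] + r[k−i].
r[1] = 2
r[2] = max(2+2, 6+0) = 6
r[3] = max(2+6, 6+2, 8+0) = 8
r[4] = max(2+8, 6+6, 8+2, 11+0) = 12
r[5] = max(2+12, 6+8, 8+6, 11+2, 9+0) = 14
r[6] = max(2+14, 6+12, 8+8, 11+6, 9+2, 17+0) = 18
r[7] = max(2+18, 6+14, 8+12, …, 17+2, 28+0) = 28
r[8] = max(2+28, 6+18, 8+14, …, 28+2, 21+0) = 30
Maximum revenue is ₹30.
Now minimize piece count subject to staying optimal: for each k, pieces[k] = 1 + min over i with p[i]+r[k−i]=r[k] of pieces[k−i].
pieces[5] = 2
pieces[6] = 3
pieces[7] = 1
pieces[8] = 2

2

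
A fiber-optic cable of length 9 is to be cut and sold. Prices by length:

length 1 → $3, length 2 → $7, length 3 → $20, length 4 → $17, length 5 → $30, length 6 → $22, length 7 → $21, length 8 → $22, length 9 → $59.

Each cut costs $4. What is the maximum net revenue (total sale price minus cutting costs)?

59

Let net[k] be the best obtainable value from length k. For each k, try every first piece i and keep the best of price[i] + net[k−i] minus the 4 cut fee when i<k.
net[1] = 3
net[2] = max(3+3-4, 7+0) = 7
net[3] = max(3+7-4, 7+3-4, 20+0) = 20
net[4] = max(3+20-4, 7+7-4, 20+3-4, 17+0) = 19
net[5] = max(3+19-4, 7+20-4, 20+7-4, 17+3-4, 30+0) = 30
net[6] = max(3+30-4, 7+19-4, 20+20-4, 17+7-4, 30+3-4, 22+0) = 36
net[7] = max(3+36-4, 7+30-4, 20+19-4, …, 22+3-4, 21+0) = 35
net[8] = max(3+35-4, 7+36-4, 20+30-4, …, 21+3-4, 22+0) = 46
net[9] = max(3+46-4, 7+35-4, 20+36-4, …, 22+3-4, 59+0) = 59
Best is to make no cuts and sell whole for $59.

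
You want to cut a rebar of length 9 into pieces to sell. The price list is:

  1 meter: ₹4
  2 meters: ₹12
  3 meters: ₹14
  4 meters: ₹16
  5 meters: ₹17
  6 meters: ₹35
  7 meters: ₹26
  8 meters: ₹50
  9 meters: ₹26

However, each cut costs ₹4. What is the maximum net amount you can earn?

Consider every possible first cut. net[k] is the best of p[i]+net[k−i] over all sellable i≤k, charging 4 whenever i<k.
net[1] = 4
net[2] = 12
net[3] = 14
net[4] = 20  (first piece 2, then net[2]=12)
net[5] = 22  (first piece 2, then net[3]=14)
net[6] = 35
net[7] = 35  (first piece 1, then net[6]=35)
net[8] = 50
net[9] = 50  (first piece 1, then net[8]=50)
One optimal plan: pieces 8 + 1 (1 cut) → ₹54 − ₹4 = ₹50.

50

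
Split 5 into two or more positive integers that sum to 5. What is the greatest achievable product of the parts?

Define m[k] = max over 1≤i<k of i · max(k−i, m[k−i]); the inner max lets the remainder stay uncut if that's better.
m[2] = 1·max(1,0) = 1·1 = 1
m[3] = 1·max(2,1) = 1·2 = 2
m[4] = 2·max(2,1) = 2·2 = 4
m[5] = 2·max(3,2) = 2·3 = 6
One optimal split: 3 + 2; product 3·2 = 6.

6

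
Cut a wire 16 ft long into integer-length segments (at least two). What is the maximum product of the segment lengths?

Fill prod[k] for k=2..16: at each k try every first piece i and multiply by the better of (k−i) uncut or prod[k−i].
Small cases: prod[2]=1, prod[3]=2, prod[4]=4, prod[5]=6, prod[6]=9, prod[7]=12, prod[8]=18, prod[9]=27, prod[10]=36, prod[11]=54.
prod[12] = 3·max(9,27) = 3·27 = 81
prod[13] = 2·max(11,54) = 2·54 = 108
prod[14] = 2·max(12,81) = 2·81 = 162
prod[15] = 3·max(12,81) = 3·81 = 243
prod[16] = 2·max(14,162) = 2·162 = 324
One optimal split: 3 + 3 + 3 + 3 + 2 + 2; product 3·3·3·3·2·2 = 324.

324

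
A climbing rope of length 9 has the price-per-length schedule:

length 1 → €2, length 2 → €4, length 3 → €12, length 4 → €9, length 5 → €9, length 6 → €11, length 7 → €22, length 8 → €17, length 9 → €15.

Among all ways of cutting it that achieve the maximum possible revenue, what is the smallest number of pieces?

Consider every possible first cut. r[k] is the best of p[i]+r[k−i] over all sellable i≤k.
r[1] = 2
r[2] = max(2+2, 4+0) = 4
r[3] = max(2+4, 4+2, 12+0) = 12
r[4] = max(2+12, 4+4, 12+2, 9+0) = 14
r[5] = max(2+14, 4+12, 12+4, 9+2, 9+0) = 16
r[6] = max(2+16, 4+14, 12+12, 9+4, 9+2, 11+0) = 24
r[7] = max(2+24, 4+16, 12+14, …, 11+2, 22+0) = 26
r[8] = max(2+26, 4+24, 12+16, …, 22+2, 17+0) = 28
r[9] = max(2+28, 4+26, 12+24, …, 17+2, 15+0) = 36
Maximum revenue is €36.
Now minimize piece count subject to staying optimal: for each k, pieces[k] = 1 + min over i with p[i]+r[k−i]=r[k] of pieces[k−i].
pieces[6] = 2
pieces[7] = 3
pieces[8] = 3
pieces[9] = 3

3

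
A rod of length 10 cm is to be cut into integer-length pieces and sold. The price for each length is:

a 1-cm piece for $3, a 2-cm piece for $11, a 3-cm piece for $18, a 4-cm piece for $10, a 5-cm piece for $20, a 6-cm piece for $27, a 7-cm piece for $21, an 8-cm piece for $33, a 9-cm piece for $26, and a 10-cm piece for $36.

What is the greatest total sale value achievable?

58

Consider every possible first cut. v[k] is the best of p[i]+v[k−i] over all sellable i≤k.
v[1] = 3
v[2] = 11
v[3] = 18
v[4] = 22  (first piece 2, then v[2]=11)
v[5] = 29  (first piece 2, then v[3]=18)
v[6] = 36  (first piece 3, then v[3]=18)
v[7] = 40  (first piece 2, then v[5]=29)
v[8] = 47  (first piece 2, then v[6]=36)
v[9] = 54  (first piece 3, then v[6]=36)
v[10] = 58  (first piece 2, then v[8]=47)
One optimal cutting: 3 + 3 + 2 + 2 → $18 + $18 + $11 + $11 = $58.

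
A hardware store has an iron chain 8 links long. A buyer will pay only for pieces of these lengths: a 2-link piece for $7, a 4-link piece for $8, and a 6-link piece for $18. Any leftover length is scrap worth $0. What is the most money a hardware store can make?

Consider every possible first cut. f[k] is the best of p[i]+f[k−i] over all sellable i≤k.
f[1] = 0
f[2] = 7
f[3] = 7
f[4] = max(7+7, 8+0) = 14
f[5] = max(7+7, 8+0) = 14
f[6] = max(7+14, 8+7, 18+0) = 21
f[7] = max(7+14, 8+7, 18+0) = 21
f[8] = max(7+21, 8+14, 18+7) = 28
One optimal cutting: 2 + 2 + 2 + 2 → $28.

28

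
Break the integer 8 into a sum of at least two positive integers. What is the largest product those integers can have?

Fill prod[k] for k=2..8: at each k try every first piece i and multiply by the better of (k−i) uncut or prod[k−i].
prod[2] = 1·max(1,0) = 1·1 = 1
prod[3] = 1·max(2,1) = 1·2 = 2
prod[4] = 2·max(2,1) = 2·2 = 4
prod[5] = 2·max(3,2) = 2·3 = 6
prod[6] = 3·max(3,2) = 3·3 = 9
prod[7] = 2·max(5,6) = 2·6 = 12
prod[8] = 2·max(6,9) = 2·9 = 18
One optimal split: 3 + 3 + 2; product 3·3·2 = 18.

18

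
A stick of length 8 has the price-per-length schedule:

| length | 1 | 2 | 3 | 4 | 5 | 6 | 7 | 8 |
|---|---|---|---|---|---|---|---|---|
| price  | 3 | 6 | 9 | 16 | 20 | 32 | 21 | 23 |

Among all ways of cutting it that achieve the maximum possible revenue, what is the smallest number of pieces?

2

Let r[k] be the best obtainable value from length k. For each k, try every first piece i and keep the best of price[i] + r[k−i].
r[1] = 3
r[2] = 6  (first piece 1, then r[1]=3)
r[3] = 9  (first piece 1, then r[2]=6)
r[4] = 16
r[5] = 20
r[6] = 32
r[7] = 35  (first piece 1, then r[6]=32)
r[8] = 38  (first piece 1, then r[7]=35)
Maximum revenue is €38.
Now minimize piece count subject to staying optimal: for each k, pieces[k] = 1 + min over i with p[i]+r[k−i]=r[k] of pieces[k−i].
pieces[5] = 1
pieces[6] = 1
pieces[7] = 2
pieces[8] = 2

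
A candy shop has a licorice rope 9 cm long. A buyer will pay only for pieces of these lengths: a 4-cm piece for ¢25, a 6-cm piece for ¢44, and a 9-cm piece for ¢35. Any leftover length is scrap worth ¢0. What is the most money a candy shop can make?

50

Consider every possible first cut. best[k] is the best of p[i]+best[k−i] over all sellable i≤k.
best[1] = 0
best[2] = 0
best[3] = 0
best[4] = 25
best[5] = 25
best[6] = max(25+0, 44+0) = 44
best[7] = max(25+0, 44+0) = 44
best[8] = max(25+25, 44+0) = 50
best[9] = max(25+25, 44+0, 35+0) = 50
One optimal cutting: pieces 4 + 4 with 1 cm of scrap → ¢50.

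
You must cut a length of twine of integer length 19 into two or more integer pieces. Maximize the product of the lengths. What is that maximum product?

972

Define P[k] = max over 1≤i<k of i · max(k−i, P[k−i]); the inner max lets the remainder stay uncut if that's better.
P[2] = 1·max(1,0) = 1·1 = 1
P[3] = 1·max(2,1) = 1·2 = 2
P[4] = 2·max(2,1) = 2·2 = 4
P[5] = 2·max(3,2) = 2·3 = 6
P[6] = 3·max(3,2) = 3·3 = 9
P[7] = 2·max(5,6) = 2·6 = 12
P[8] = 2·max(6,9) = 2·9 = 18
P[9] = 3·max(6,9) = 3·9 = 27
P[10] = 2·max(8,18) = 2·18 = 36
P[11] = 2·max(9,27) = 2·27 = 54
P[12] = 3·max(9,27) = 3·27 = 81
P[13] = 2·max(11,54) = 2·54 = 108
P[14] = 2·max(12,81) = 2·81 = 162
P[15] = 3·max(12,81) = 3·81 = 243
P[16] = 2·max(14,162) = 2·162 = 324
P[17] = 2·max(15,243) = 2·243 = 486
P[18] = 3·max(15,243) = 3·243 = 729
P[19] = 2·max(17,486) = 2·486 = 972
One optimal split: 3 + 3 + 3 + 3 + 3 + 2 + 2; product 3·3·3·3·3·2·2 = 972.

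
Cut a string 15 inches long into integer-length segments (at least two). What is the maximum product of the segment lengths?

Let g[k] be the best product for length k (with at least one cut). For each first piece i, the rest contributes max(k−i, g[k−i]).
g[2] = 1×max(1,0) = 1×1 = 1
g[3] = max(1×2, 2×1) = 2
g[4] = max(1×3, 2×2, 3×1) = 4
g[5] = max(1×4, 2×3, 3×2, 4×1) = 6
g[6] = max(1×6, 2×4, 3×3, 4×2, 5×1) = 9
g[7] = max(1×9, 2×6, 3×4, 4×3, 5×2, 6×1) = 12
g[8] = max(1×12, 2×9, 3×6, …, 6×2, 7×1) = 18
g[9] = max(1×18, 2×12, 3×9, …, 7×2, 8×1) = 27
g[10] = max(1×27, 2×18, 3×12, …, 8×2, 9×1) = 36
g[11] = max(1×36, 2×27, 3×18, …, 9×2, 10×1) = 54
g[12] = max(1×54, 2×36, 3×27, …, 10×2, 11×1) = 81
g[13] = max(1×81, 2×54, 3×36, …, 11×2, 12×1) = 108
g[14] = max(1×108, 2×81, 3×54, …, 12×2, 13×1) = 162
g[15] = max(1×162, 2×108, 3×81, …, 13×2, 14×1) = 243
One optimal split: 3 + 3 + 3 + 3 + 3; product 3×3×3×3×3 = 243.

243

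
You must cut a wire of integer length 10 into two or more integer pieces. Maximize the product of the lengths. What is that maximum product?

Fill g[k] for k=2..10: at each k try every first piece i and multiply by the better of (k−i) uncut or g[k−i].
g[2] = 1*max(1,0) = 1*1 = 1
g[3] = 1*max(2,1) = 1*2 = 2
g[4] = 2*max(2,1) = 2*2 = 4
g[5] = 2*max(3,2) = 2*3 = 6
g[6] = 3*max(3,2) = 3*3 = 9
g[7] = 2*max(5,6) = 2*6 = 12
g[8] = 2*max(6,9) = 2*9 = 18
g[9] = 3*max(6,9) = 3*9 = 27
g[10] = 2*max(8,18) = 2*18 = 36
One optimal split: 3 + 3 + 2 + 2; product 3*3*2*2 = 36.

36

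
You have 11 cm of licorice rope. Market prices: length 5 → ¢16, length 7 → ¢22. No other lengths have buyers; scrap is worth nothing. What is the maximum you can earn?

Let f[k] be the best obtainable value from length k. For each k, try every first piece i and keep the best of price[i] + f[k−i].
f[1] = 0
f[2] = 0
f[3] = 0
f[4] = 0
f[5] = 16
f[6] = 16
f[7] = 22
f[8] = 22
f[9] = 22
f[10] = 32  (first piece 5, then f[5]=16)
f[11] = 32
One optimal cutting: pieces 5 + 5 with 1 cm of scrap → ¢32.

32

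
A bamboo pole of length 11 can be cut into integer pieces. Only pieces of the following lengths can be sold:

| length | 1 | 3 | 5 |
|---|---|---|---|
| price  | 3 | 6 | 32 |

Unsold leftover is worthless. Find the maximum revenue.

67

Consider every possible first cut. best[k] is the best of p[i]+best[k−i] over all sellable i≤k.
best[1] = 3
best[2] = 6  (first piece 1, then best[1]=3)
best[3] = max(3+6, 6+0) = 9
best[4] = max(3+9, 6+3) = 12
best[5] = max(3+12, 6+6, 32+0) = 32
best[6] = max(3+32, 6+9, 32+3) = 35
best[7] = max(3+35, 6+12, 32+6) = 38
best[8] = max(3+38, 6+32, 32+9) = 41
best[9] = max(3+41, 6+35, 32+12) = 44
best[10] = max(3+44, 6+38, 32+32) = 64
best[11] = max(3+64, 6+41, 32+35) = 67
One optimal cutting: 5 + 5 + 1 → $67.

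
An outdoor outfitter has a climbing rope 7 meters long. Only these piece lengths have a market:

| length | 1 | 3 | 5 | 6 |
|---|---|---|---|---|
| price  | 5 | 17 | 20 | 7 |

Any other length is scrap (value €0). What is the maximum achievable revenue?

39

Let f[k] be the best obtainable value from length k. For each k, try every first piece i and keep the best of price[i] + f[k−i].
f[1] = 5
f[2] = 10  (first piece 1, then f[1]=5)
f[3] = 17
f[4] = 22  (first piece 1, then f[3]=17)
f[5] = 27  (first piece 1, then f[4]=22)
f[6] = 34  (first piece 3, then f[3]=17)
f[7] = 39  (first piece 1, then f[6]=34)
One optimal cutting: 3 + 3 + 1 → €39.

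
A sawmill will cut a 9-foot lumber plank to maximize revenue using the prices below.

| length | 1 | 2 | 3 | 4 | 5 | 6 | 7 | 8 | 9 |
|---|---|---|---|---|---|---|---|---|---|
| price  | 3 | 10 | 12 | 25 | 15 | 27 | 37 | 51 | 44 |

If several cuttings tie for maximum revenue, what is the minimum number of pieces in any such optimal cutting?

2

Let r[k] be the best obtainable value from length k. For each k, try every first piece i and keep the best of price[i] + r[k−i].
r[1] = 3
r[2] = 10
r[3] = 13  (first piece 1, then r[2]=10)
r[4] = 25
r[5] = 28  (first piece 1, then r[4]=25)
r[6] = 35  (first piece 2, then r[4]=25)
r[7] = 38  (first piece 1, then r[6]=35)
r[8] = 51
r[9] = 54  (first piece 1, then r[8]=51)
Maximum revenue is $54.
Now minimize piece count subject to staying optimal: for each k, pieces[k] = 1 + min over i with p[i]+r[k−i]=r[k] of pieces[k−i].
pieces[6] = 2
pieces[7] = 3
pieces[8] = 1
pieces[9] = 2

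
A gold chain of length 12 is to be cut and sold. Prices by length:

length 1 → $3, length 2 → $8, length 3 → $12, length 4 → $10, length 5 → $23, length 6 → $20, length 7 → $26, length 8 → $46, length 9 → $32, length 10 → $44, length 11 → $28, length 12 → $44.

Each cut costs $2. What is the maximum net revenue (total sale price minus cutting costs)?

Build v[k] bottom-up: v[k] = max over allowed piece i of (p[i] + v[k−i]) − 2 per cut.
v[1] = 3
v[2] = max(3+3-2, 8+0) = 8
v[3] = max(3+8-2, 8+3-2, 12+0) = 12
v[4] = max(3+12-2, 8+8-2, 12+3-2, 10+0) = 14
v[5] = max(3+14-2, 8+12-2, 12+8-2, 10+3-2, 23+0) = 23
v[6] = max(3+23-2, 8+14-2, 12+12-2, 10+8-2, 23+3-2, 20+0) = 24
v[7] = max(3+24-2, 8+23-2, 12+14-2, …, 20+3-2, 26+0) = 29
v[8] = max(3+29-2, 8+24-2, 12+23-2, …, 26+3-2, 46+0) = 46
v[9] = max(3+46-2, 8+29-2, 12+24-2, …, 46+3-2, 32+0) = 47
v[10] = max(3+47-2, 8+46-2, 12+29-2, …, 32+3-2, 44+0) = 52
v[11] = max(3+52-2, 8+47-2, 12+46-2, …, 44+3-2, 28+0) = 56
v[12] = max(3+56-2, 8+52-2, 12+47-2, …, 28+3-2, 44+0) = 58
One optimal plan: pieces 8 + 2 + 2 (2 cuts) → $62 − $4 = $58.

58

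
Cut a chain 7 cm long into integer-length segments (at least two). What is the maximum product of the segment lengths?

Let f[k] be the best product for length k (with at least one cut). For each first piece i, the rest contributes max(k−i, f[k−i]).
f[2] = 1*max(1,0) = 1*1 = 1
f[3] = max(1*2, 2*1) = 2
f[4] = max(1*3, 2*2, 3*1) = 4
f[5] = max(1*4, 2*3, 3*2, 4*1) = 6
f[6] = max(1*6, 2*4, 3*3, 4*2, 5*1) = 9
f[7] = max(1*9, 2*6, 3*4, 4*3, 5*2, 6*1) = 12
One optimal split: 3 + 2 + 2; product 3*2*2 = 12.

12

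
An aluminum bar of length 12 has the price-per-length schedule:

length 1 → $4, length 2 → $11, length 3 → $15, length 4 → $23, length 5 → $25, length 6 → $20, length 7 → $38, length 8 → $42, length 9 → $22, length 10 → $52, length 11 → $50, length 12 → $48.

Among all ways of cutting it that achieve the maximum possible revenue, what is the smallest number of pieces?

Build r[k] bottom-up: r[k] = max over allowed piece i of (p[i] + r[k−i]).
r[1] = 4
r[2] = max(4+4, 11+0) = 11
r[3] = max(4+11, 11+4, 15+0) = 15
r[4] = max(4+15, 11+11, 15+4, 23+0) = 23
r[5] = max(4+23, 11+15, 15+11, 23+4, 25+0) = 27
r[6] = max(4+27, 11+23, 15+15, 23+11, 25+4, 20+0) = 34
r[7] = max(4+34, 11+27, 15+23, …, 20+4, 38+0) = 38
r[8] = max(4+38, 11+34, 15+27, …, 38+4, 42+0) = 46
r[9] = max(4+46, 11+38, 15+34, …, 42+4, 22+0) = 50
r[10] = max(4+50, 11+46, 15+38, …, 22+4, 52+0) = 57
r[11] = max(4+57, 11+50, 15+46, …, 52+4, 50+0) = 61
r[12] = max(4+61, 11+57, 15+50, …, 50+4, 48+0) = 69
Maximum revenue is $69.
Now minimize piece count subject to staying optimal: for each k, pieces[k] = 1 + min over i with p[i]+r[k−i]=r[k] of pieces[k−i].
pieces[9] = 3
pieces[10] = 3
pieces[11] = 2
pieces[12] = 3

3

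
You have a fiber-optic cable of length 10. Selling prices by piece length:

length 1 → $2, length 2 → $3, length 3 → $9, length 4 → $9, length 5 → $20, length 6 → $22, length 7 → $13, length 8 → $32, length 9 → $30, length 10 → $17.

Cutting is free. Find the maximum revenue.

Build best[k] bottom-up: best[k] = max over allowed piece i of (p[i] + best[k−i]).
best[1] = 2
best[2] = 4  (first piece 1, then best[1]=2)
best[3] = 9
best[4] = 11  (first piece 1, then best[3]=9)
best[5] = 20
best[6] = 22  (first piece 1, then best[5]=20)
best[7] = 24  (first piece 1, then best[6]=22)
best[8] = 32
best[9] = 34  (first piece 1, then best[8]=32)
best[10] = 40  (first piece 5, then best[5]=20)
One optimal cutting: 5 + 5 → $20 + $20 = $40.

40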